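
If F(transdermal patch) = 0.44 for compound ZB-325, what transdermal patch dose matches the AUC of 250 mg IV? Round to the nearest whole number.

D_transdermal = 568 mg

For equal systemic exposure: F × D_ev = D_iv
D_ev = D_iv / F = 250 / 0.44 = 568.182 mg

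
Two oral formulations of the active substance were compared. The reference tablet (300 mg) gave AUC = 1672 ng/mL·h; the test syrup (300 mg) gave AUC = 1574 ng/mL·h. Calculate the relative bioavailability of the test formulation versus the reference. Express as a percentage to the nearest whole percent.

F_rel = (AUC_test/D_test) / (AUC_ref/D_ref)
      = (1574/300) / (1672/300)
      = 5.24667 / 5.57333 = 0.9414 = 94.14%

F_rel = 94%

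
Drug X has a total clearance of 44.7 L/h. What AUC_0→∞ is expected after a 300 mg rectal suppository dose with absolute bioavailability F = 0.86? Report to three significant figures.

AUC_0→∞ = F × Dose / CL
        = 0.86 × 300 / 44.7 = 5.77181 mg/L·h

AUC = 5.77 mg/L·h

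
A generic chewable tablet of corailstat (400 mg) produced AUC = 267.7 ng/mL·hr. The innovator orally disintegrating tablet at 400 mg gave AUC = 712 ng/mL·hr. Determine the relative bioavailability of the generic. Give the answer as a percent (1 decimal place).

F_rel = (AUC_test/D_test) / (AUC_ref/D_ref)
      = (267.7/400) / (712/400)
      = 0.66925 / 1.78 = 0.3760 = 37.60%

F_rel = 37.6%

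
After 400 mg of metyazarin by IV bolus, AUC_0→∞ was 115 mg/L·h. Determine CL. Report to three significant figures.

CL = Dose_iv / AUC_0→∞
   = 400 / 115 = 3.47826 L/h

CL = 3.48 L/h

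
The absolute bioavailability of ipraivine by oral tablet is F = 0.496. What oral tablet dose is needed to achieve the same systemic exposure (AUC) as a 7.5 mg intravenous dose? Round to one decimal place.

For equal systemic exposure: F × D_ev = D_iv
D_ev = D_iv / F = 7.5 / 0.496 = 15.121 mg

D_oral = 15.1 mg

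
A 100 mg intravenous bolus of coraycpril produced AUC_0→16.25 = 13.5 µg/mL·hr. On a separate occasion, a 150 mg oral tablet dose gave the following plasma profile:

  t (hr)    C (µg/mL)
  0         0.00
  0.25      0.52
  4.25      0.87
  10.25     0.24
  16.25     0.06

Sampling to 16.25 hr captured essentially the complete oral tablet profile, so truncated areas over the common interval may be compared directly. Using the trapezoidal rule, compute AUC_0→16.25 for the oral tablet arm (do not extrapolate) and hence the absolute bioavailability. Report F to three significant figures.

F = 0.349

Trapezoidal AUC_0→16.25 (oral tablet):
  [0→0.25]: (0.00+0.52)/2 × 0.25 = 0.065
  [0.25→4.25]: (0.52+0.87)/2 × 4 = 2.78
  [4.25→10.25]: (0.87+0.24)/2 × 6 = 3.33
  [10.25→16.25]: (0.24+0.06)/2 × 6 = 0.9
  Sum = 7.075 µg/mL·hr
F = (AUC_ev/D_ev)/(AUC_iv/D_iv) = (7.075/150)/(13.5/100) = 0.0471667/0.135 = 0.3494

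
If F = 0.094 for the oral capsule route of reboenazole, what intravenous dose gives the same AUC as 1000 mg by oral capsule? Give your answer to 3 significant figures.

D_iv = 94.0 mg

Systemic exposure from an extravascular dose = F × D_ev, so the equivalent IV dose is F × D_ev.
D_iv = F × D_ev = 0.094 × 1000 = 94 mg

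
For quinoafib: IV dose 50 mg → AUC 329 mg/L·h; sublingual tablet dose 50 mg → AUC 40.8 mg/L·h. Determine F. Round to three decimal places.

F = (AUC_ev / D_ev) / (AUC_iv / D_iv)
  = (40.8/50) / (329/50)
  = 0.816 / 6.58 = 0.1240

F = 0.124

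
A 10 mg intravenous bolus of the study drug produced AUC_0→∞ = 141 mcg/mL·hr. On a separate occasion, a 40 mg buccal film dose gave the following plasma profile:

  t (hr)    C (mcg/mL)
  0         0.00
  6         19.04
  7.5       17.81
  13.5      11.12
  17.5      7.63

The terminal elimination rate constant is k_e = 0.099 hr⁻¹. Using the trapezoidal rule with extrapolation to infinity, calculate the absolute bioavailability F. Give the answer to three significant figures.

F = 0.507

Trapezoidal AUC_0→17.5 (buccal film):
  [0→6]: (0.00+19.04)/2 × 6 = 57.12
  [6→7.5]: (19.04+17.81)/2 × 1.5 = 27.6375
  [7.5→13.5]: (17.81+11.12)/2 × 6 = 86.79
  [13.5→17.5]: (11.12+7.63)/2 × 4 = 37.5
  Sum = 209.0475 mcg/mL·hr
Tail: C_last/k_e = 7.63/0.099 = 77.071
AUC_0→∞ (buccal film) = 209.0475 + 77.071 = 286.1185 mcg/mL·hr
F = (AUC_ev/D_ev)/(AUC_iv/D_iv) = (286.1185/40)/(141/10) = 7.1529625/14.1 = 0.5073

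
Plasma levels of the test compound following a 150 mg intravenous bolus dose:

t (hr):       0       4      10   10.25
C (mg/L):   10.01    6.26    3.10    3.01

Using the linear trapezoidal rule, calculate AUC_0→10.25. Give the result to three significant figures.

Trapezoidal AUC_0→10.25:
  [0→4]: (10.01+6.26)/2 × 4 = 32.54
  [4→10]: (6.26+3.10)/2 × 6 = 28.08
  [10→10.25]: (3.10+3.01)/2 × 0.25 = 0.76375
  Sum = 61.38375 mg/L·hr

AUC = 61.4 mg/L·hr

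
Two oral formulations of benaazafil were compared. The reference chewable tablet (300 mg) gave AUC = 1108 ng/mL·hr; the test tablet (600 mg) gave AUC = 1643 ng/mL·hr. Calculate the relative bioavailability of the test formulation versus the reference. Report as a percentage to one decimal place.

F_rel = 74.1%

F_rel = (AUC_test/D_test) / (AUC_ref/D_ref)
      = (1643/600) / (1108/300)
      = 2.73833 / 3.69333 = 0.7414 = 74.14%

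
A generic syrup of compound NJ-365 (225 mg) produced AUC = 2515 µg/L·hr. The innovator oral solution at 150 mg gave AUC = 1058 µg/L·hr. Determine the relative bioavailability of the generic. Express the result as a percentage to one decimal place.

F_rel = (AUC_test/D_test) / (AUC_ref/D_ref)
      = (2515/225) / (1058/150)
      = 11.1778 / 7.05333 = 1.5848 = 158.48%

F_rel = 158.5%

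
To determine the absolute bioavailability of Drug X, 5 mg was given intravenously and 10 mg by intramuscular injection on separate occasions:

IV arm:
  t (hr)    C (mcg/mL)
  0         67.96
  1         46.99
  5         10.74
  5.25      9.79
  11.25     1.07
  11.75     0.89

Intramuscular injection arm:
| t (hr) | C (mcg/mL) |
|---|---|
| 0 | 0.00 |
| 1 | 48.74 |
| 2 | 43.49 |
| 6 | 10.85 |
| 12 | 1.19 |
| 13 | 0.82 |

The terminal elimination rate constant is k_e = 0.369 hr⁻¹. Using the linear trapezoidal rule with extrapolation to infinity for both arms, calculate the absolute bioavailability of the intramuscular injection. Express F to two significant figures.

Trapezoidal AUC_0→11.75 (IV):
  [0→1]: (67.96+46.99)/2 × 1 = 57.475
  [1→5]: (46.99+10.74)/2 × 4 = 115.46
  [5→5.25]: (10.74+9.79)/2 × 0.25 = 2.56625
  [5.25→11.25]: (9.79+1.07)/2 × 6 = 32.58
  [11.25→11.75]: (1.07+0.89)/2 × 0.5 = 0.49
  Sum = 208.57125 mcg/mL·hr
IV tail: 0.89/0.369 = 2.412; AUC_iv,0→∞ = 208.57125 + 2.412 = 210.98325 mcg/mL·hr
Trapezoidal AUC_0→13 (intramuscular injection):
  [0→1]: (0.00+48.74)/2 × 1 = 24.37
  [1→2]: (48.74+43.49)/2 × 1 = 46.115
  [2→6]: (43.49+10.85)/2 × 4 = 108.68
  [6→12]: (10.85+1.19)/2 × 6 = 36.12
  [12→13]: (1.19+0.82)/2 × 1 = 1.005
  Sum = 216.29 mcg/mL·hr
intramuscular injection tail: 0.82/0.369 = 2.222; AUC_ev,0→∞ = 216.29 + 2.222 = 218.512 mcg/mL·hr
F = (AUC_ev/D_ev)/(AUC_iv/D_iv) = (218.512/10)/(210.98325/5) = 21.8512/42.19665 = 0.5178

F = 0.52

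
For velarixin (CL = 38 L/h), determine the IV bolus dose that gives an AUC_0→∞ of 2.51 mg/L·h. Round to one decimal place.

Dose_iv = CL × AUC_0→∞
     = 38 × 2.51 = 95.38 mg

Dose = 95.4 mg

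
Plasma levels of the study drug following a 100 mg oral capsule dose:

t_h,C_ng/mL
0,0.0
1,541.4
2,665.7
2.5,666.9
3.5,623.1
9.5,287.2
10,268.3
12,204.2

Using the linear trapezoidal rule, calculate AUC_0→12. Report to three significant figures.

Trapezoidal AUC_0→12:
  [0→1]: (0.0+541.4)/2 × 1 = 270.7
  [1→2]: (541.4+665.7)/2 × 1 = 603.55
  [2→2.5]: (665.7+666.9)/2 × 0.5 = 333.15
  [2.5→3.5]: (666.9+623.1)/2 × 1 = 645.0
  [3.5→9.5]: (623.1+287.2)/2 × 6 = 2730.9
  [9.5→10]: (287.2+268.3)/2 × 0.5 = 138.875
  [10→12]: (268.3+204.2)/2 × 2 = 472.5
  Sum = 5194.675 ng/mL·h

AUC = 5190 ng/mL·h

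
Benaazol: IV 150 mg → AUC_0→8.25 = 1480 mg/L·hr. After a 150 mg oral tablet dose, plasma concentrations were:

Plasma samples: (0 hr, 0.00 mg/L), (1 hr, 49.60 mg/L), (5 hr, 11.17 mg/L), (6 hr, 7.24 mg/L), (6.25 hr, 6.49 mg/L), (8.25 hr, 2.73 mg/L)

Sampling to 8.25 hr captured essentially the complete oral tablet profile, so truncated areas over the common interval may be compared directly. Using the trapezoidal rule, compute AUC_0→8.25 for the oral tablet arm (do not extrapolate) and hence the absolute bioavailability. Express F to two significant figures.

F = 0.11

Trapezoidal AUC_0→8.25 (oral tablet):
  [0→1]: (0.00+49.60)/2 × 1 = 24.8
  [1→5]: (49.60+11.17)/2 × 4 = 121.54
  [5→6]: (11.17+7.24)/2 × 1 = 9.205
  [6→6.25]: (7.24+6.49)/2 × 0.25 = 1.71625
  [6.25→8.25]: (6.49+2.73)/2 × 2 = 9.22
  Sum = 166.48125 mg/L·hr
F = (AUC_ev/D_ev)/(AUC_iv/D_iv) = (166.48125/150)/(1480/150) = 1.109875/9.86667 = 0.1125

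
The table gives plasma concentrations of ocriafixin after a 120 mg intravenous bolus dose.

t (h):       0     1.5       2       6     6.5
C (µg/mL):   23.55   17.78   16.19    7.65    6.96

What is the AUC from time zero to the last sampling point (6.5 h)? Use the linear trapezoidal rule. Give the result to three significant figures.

Trapezoidal AUC_0→6.5:
  [0→1.5]: (23.55+17.78)/2 × 1.5 = 30.9975
  [1.5→2]: (17.78+16.19)/2 × 0.5 = 8.4925
  [2→6]: (16.19+7.65)/2 × 4 = 47.68
  [6→6.5]: (7.65+6.96)/2 × 0.5 = 3.6525
  Sum = 90.8225 µg/mL·h

AUC = 90.8 µg/mL·h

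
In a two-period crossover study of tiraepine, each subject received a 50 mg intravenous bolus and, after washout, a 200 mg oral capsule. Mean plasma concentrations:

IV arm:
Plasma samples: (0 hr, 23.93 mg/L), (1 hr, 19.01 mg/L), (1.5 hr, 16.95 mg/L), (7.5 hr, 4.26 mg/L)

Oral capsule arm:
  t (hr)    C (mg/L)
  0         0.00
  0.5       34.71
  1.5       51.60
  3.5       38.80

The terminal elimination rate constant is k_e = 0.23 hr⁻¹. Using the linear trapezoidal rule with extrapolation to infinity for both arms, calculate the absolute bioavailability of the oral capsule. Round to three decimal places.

F = 0.690

Trapezoidal AUC_0→7.5 (IV):
  [0→1]: (23.93+19.01)/2 × 1 = 21.47
  [1→1.5]: (19.01+16.95)/2 × 0.5 = 8.99
  [1.5→7.5]: (16.95+4.26)/2 × 6 = 63.63
  Sum = 94.09 mg/L·hr
IV tail: 4.26/0.23 = 18.522; AUC_iv,0→∞ = 94.09 + 18.522 = 112.612 mg/L·hr
Trapezoidal AUC_0→3.5 (oral capsule):
  [0→0.5]: (0.00+34.71)/2 × 0.5 = 8.6775
  [0.5→1.5]: (34.71+51.60)/2 × 1 = 43.155
  [1.5→3.5]: (51.60+38.80)/2 × 2 = 90.4
  Sum = 142.2325 mg/L·hr
oral capsule tail: 38.80/0.23 = 168.696; AUC_ev,0→∞ = 142.2325 + 168.696 = 310.9285 mg/L·hr
F = (AUC_ev/D_ev)/(AUC_iv/D_iv) = (310.9285/200)/(112.612/50) = 1.5546425/2.25224 = 0.6903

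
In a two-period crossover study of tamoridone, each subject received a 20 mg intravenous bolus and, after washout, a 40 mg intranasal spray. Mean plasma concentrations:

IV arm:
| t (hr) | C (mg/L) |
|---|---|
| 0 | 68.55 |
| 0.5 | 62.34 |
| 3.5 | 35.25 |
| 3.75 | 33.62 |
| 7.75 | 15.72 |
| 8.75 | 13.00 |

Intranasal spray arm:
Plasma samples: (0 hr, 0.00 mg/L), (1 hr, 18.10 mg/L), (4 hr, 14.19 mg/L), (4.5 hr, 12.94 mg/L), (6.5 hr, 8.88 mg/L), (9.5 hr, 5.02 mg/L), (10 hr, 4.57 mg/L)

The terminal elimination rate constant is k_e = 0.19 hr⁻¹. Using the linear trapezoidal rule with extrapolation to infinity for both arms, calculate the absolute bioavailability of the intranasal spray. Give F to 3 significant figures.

Trapezoidal AUC_0→8.75 (IV):
  [0→0.5]: (68.55+62.34)/2 × 0.5 = 32.7225
  [0.5→3.5]: (62.34+35.25)/2 × 3 = 146.385
  [3.5→3.75]: (35.25+33.62)/2 × 0.25 = 8.60875
  [3.75→7.75]: (33.62+15.72)/2 × 4 = 98.68
  [7.75→8.75]: (15.72+13.00)/2 × 1 = 14.36
  Sum = 300.75625 mg/L·hr
IV tail: 13.00/0.19 = 68.421; AUC_iv,0→∞ = 300.75625 + 68.421 = 369.17725 mg/L·hr
Trapezoidal AUC_0→10 (intranasal spray):
  [0→1]: (0.00+18.10)/2 × 1 = 9.05
  [1→4]: (18.10+14.19)/2 × 3 = 48.435
  [4→4.5]: (14.19+12.94)/2 × 0.5 = 6.7825
  [4.5→6.5]: (12.94+8.88)/2 × 2 = 21.82
  [6.5→9.5]: (8.88+5.02)/2 × 3 = 20.85
  [9.5→10]: (5.02+4.57)/2 × 0.5 = 2.3975
  Sum = 109.335 mg/L·hr
intranasal spray tail: 4.57/0.19 = 24.053; AUC_ev,0→∞ = 109.335 + 24.053 = 133.388 mg/L·hr
F = (AUC_ev/D_ev)/(AUC_iv/D_iv) = (133.388/40)/(369.17725/20) = 3.3347/18.4589 = 0.1807

F = 0.181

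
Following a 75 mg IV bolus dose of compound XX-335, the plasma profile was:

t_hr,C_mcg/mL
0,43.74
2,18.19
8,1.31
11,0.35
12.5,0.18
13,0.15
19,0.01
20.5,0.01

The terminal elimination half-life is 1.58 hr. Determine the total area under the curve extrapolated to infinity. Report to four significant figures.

Trapezoidal AUC_0→20.5:
  [0→2]: (43.74+18.19)/2 × 2 = 61.93
  [2→8]: (18.19+1.31)/2 × 6 = 58.5
  [8→11]: (1.31+0.35)/2 × 3 = 2.49
  [11→12.5]: (0.35+0.18)/2 × 1.5 = 0.3975
  [12.5→13]: (0.18+0.15)/2 × 0.5 = 0.0825
  [13→19]: (0.15+0.01)/2 × 6 = 0.48
  [19→20.5]: (0.01+0.01)/2 × 1.5 = 0.015
  Sum = 123.895 mcg/mL·hr
k_e = ln2 / t½ = 0.693147 / 1.58 = 0.4387 hr^-1
Extrapolated tail: C_last / k_e = 0.01 / 0.4387 = 0.023
AUC_0→∞ = 123.895 + 0.023 = 123.918 mcg/mL·hr

AUC = 123.9 mcg/mL·hr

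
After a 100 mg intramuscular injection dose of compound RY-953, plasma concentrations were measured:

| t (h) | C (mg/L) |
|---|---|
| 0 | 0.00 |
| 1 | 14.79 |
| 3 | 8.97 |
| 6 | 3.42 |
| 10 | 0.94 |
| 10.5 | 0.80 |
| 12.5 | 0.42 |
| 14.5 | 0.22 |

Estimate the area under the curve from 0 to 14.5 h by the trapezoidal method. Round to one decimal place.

Trapezoidal AUC_0→14.5:
  [0→1]: (0.00+14.79)/2 × 1 = 7.395
  [1→3]: (14.79+8.97)/2 × 2 = 23.76
  [3→6]: (8.97+3.42)/2 × 3 = 18.585
  [6→10]: (3.42+0.94)/2 × 4 = 8.72
  [10→10.5]: (0.94+0.80)/2 × 0.5 = 0.435
  [10.5→12.5]: (0.80+0.42)/2 × 2 = 1.22
  [12.5→14.5]: (0.42+0.22)/2 × 2 = 0.64
  Sum = 60.755 mg/L·h

AUC = 60.8 mg/L·h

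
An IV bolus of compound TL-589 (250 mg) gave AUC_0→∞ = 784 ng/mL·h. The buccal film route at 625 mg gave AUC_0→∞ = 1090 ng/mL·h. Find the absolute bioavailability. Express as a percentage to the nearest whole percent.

F = (AUC_ev / D_ev) / (AUC_iv / D_iv)
  = (1090/625) / (784/250)
  = 1.744 / 3.136 = 0.5561
  = 55.61%

F = 56%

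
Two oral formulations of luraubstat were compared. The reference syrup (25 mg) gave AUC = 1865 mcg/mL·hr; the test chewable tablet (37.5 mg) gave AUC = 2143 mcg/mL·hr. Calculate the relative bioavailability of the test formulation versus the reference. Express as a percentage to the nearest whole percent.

F_rel = (AUC_test/D_test) / (AUC_ref/D_ref)
      = (2143/37.5) / (1865/25)
      = 57.1467 / 74.6 = 0.7660 = 76.60%

F_rel = 77%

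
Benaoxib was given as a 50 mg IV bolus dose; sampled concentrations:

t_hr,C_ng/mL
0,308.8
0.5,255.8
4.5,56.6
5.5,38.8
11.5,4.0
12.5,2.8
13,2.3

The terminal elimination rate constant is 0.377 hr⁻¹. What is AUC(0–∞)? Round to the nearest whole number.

AUC = 953 ng/mL·hr

Trapezoidal AUC_0→13:
  [0→0.5]: (308.8+255.8)/2 × 0.5 = 141.15
  [0.5→4.5]: (255.8+56.6)/2 × 4 = 624.8
  [4.5→5.5]: (56.6+38.8)/2 × 1 = 47.7
  [5.5→11.5]: (38.8+4.0)/2 × 6 = 128.4
  [11.5→12.5]: (4.0+2.8)/2 × 1 = 3.4
  [12.5→13]: (2.8+2.3)/2 × 0.5 = 1.275
  Sum = 946.725 ng/mL·hr
Extrapolated tail: C_last / k_e = 2.3 / 0.377 = 6.101
AUC_0→∞ = 946.725 + 6.101 = 952.826 ng/mL·hr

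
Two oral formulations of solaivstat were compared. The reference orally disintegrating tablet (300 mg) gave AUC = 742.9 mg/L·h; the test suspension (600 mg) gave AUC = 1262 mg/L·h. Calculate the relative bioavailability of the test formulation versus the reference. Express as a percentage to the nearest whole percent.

F_rel = (AUC_test/D_test) / (AUC_ref/D_ref)
      = (1262/600) / (742.9/300)
      = 2.10333 / 2.47633 = 0.8494 = 84.94%

F_rel = 85%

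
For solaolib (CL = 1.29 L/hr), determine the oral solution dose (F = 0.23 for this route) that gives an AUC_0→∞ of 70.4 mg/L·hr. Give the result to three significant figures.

Dose = 395 mg

Dose = CL × AUC_0→∞ / F
     = 1.29 × 70.4 / 0.23 = 394.852 mg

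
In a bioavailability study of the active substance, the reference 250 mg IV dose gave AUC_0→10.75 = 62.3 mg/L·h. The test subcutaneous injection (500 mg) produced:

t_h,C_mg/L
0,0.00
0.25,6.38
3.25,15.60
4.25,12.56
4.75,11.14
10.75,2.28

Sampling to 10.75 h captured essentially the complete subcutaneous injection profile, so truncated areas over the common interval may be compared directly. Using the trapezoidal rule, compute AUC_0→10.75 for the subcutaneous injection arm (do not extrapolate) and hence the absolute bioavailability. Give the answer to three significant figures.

Trapezoidal AUC_0→10.75 (subcutaneous injection):
  [0→0.25]: (0.00+6.38)/2 × 0.25 = 0.7975
  [0.25→3.25]: (6.38+15.60)/2 × 3 = 32.97
  [3.25→4.25]: (15.60+12.56)/2 × 1 = 14.08
  [4.25→4.75]: (12.56+11.14)/2 × 0.5 = 5.925
  [4.75→10.75]: (11.14+2.28)/2 × 6 = 40.26
  Sum = 94.0325 mg/L·h
F = (AUC_ev/D_ev)/(AUC_iv/D_iv) = (94.0325/500)/(62.3/250) = 0.188065/0.2492 = 0.7547

F = 0.755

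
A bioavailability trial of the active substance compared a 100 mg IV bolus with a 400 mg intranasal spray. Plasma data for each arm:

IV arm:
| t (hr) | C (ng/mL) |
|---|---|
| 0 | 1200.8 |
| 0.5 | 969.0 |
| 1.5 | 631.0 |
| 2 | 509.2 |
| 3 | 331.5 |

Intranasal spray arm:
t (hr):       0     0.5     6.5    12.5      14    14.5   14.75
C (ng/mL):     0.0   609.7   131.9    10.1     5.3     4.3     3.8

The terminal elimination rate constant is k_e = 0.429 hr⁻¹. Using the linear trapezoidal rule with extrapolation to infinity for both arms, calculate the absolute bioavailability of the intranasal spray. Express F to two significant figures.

F = 0.25

Trapezoidal AUC_0→3 (IV):
  [0→0.5]: (1200.8+969.0)/2 × 0.5 = 542.45
  [0.5→1.5]: (969.0+631.0)/2 × 1 = 800.0
  [1.5→2]: (631.0+509.2)/2 × 0.5 = 285.05
  [2→3]: (509.2+331.5)/2 × 1 = 420.35
  Sum = 2047.85 ng/mL·hr
IV tail: 331.5/0.429 = 772.727; AUC_iv,0→∞ = 2047.85 + 772.727 = 2820.577 ng/mL·hr
Trapezoidal AUC_0→14.75 (intranasal spray):
  [0→0.5]: (0.0+609.7)/2 × 0.5 = 152.425
  [0.5→6.5]: (609.7+131.9)/2 × 6 = 2224.8
  [6.5→12.5]: (131.9+10.1)/2 × 6 = 426.0
  [12.5→14]: (10.1+5.3)/2 × 1.5 = 11.55
  [14→14.5]: (5.3+4.3)/2 × 0.5 = 2.4
  [14.5→14.75]: (4.3+3.8)/2 × 0.25 = 1.0125
  Sum = 2818.1875 ng/mL·hr
intranasal spray tail: 3.8/0.429 = 8.858; AUC_ev,0→∞ = 2818.1875 + 8.858 = 2827.0455 ng/mL·hr
F = (AUC_ev/D_ev)/(AUC_iv/D_iv) = (2827.0455/400)/(2820.577/100) = 7.06761/28.20577 = 0.2506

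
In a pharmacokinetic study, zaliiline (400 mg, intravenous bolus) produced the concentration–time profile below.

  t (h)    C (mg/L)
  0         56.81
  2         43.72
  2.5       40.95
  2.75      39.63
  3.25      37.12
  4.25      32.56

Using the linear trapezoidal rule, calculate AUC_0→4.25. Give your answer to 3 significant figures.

AUC = 186 mg/L·h

Trapezoidal AUC_0→4.25:
  [0→2]: (56.81+43.72)/2 × 2 = 100.53
  [2→2.5]: (43.72+40.95)/2 × 0.5 = 21.1675
  [2.5→2.75]: (40.95+39.63)/2 × 0.25 = 10.0725
  [2.75→3.25]: (39.63+37.12)/2 × 0.5 = 19.1875
  [3.25→4.25]: (37.12+32.56)/2 × 1 = 34.84
  Sum = 185.7975 mg/L·h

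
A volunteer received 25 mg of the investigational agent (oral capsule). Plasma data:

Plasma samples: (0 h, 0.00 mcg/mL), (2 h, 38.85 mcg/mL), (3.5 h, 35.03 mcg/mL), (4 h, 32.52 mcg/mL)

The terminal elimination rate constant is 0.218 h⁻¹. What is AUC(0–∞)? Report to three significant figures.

Trapezoidal AUC_0→4:
  [0→2]: (0.00+38.85)/2 × 2 = 38.85
  [2→3.5]: (38.85+35.03)/2 × 1.5 = 55.41
  [3.5→4]: (35.03+32.52)/2 × 0.5 = 16.8875
  Sum = 111.1475 mcg/mL·h
Extrapolated tail: C_last / k_e = 32.52 / 0.218 = 149.174
AUC_0→∞ = 111.1475 + 149.174 = 260.3215 mcg/mL·h

AUC = 260 mcg/mL·h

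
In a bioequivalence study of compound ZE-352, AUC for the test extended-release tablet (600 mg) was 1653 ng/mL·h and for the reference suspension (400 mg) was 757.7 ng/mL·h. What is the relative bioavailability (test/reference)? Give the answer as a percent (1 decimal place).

F_rel = 145.4%

F_rel = (AUC_test/D_test) / (AUC_ref/D_ref)
      = (1653/600) / (757.7/400)
      = 2.755 / 1.89425 = 1.4544 = 145.44%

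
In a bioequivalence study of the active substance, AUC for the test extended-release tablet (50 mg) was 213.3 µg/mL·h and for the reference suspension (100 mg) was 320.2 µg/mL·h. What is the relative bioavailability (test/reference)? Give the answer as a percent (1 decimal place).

F_rel = 133.2%

F_rel = (AUC_test/D_test) / (AUC_ref/D_ref)
      = (213.3/50) / (320.2/100)
      = 4.266 / 3.202 = 1.3323 = 133.23%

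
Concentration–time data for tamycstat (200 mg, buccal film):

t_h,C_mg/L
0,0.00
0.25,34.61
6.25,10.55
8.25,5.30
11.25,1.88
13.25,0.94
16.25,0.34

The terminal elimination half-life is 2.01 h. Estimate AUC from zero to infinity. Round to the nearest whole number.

Trapezoidal AUC_0→16.25:
  [0→0.25]: (0.00+34.61)/2 × 0.25 = 4.32625
  [0.25→6.25]: (34.61+10.55)/2 × 6 = 135.48
  [6.25→8.25]: (10.55+5.30)/2 × 2 = 15.85
  [8.25→11.25]: (5.30+1.88)/2 × 3 = 10.77
  [11.25→13.25]: (1.88+0.94)/2 × 2 = 2.82
  [13.25→16.25]: (0.94+0.34)/2 × 3 = 1.92
  Sum = 171.16625 mg/L·h
k_e = ln2 / t½ = 0.693147 / 2.01 = 0.3448 h^-1
Extrapolated tail: C_last / k_e = 0.34 / 0.3448 = 0.986
AUC_0→∞ = 171.16625 + 0.986 = 172.15225 mg/L·h

AUC = 172 mg/L·h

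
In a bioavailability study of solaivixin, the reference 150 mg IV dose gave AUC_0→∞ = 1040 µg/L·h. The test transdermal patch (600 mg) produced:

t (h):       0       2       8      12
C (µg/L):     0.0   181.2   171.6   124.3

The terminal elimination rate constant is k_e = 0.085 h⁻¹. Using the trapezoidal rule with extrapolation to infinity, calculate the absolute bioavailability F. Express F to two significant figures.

F = 0.79

Trapezoidal AUC_0→12 (transdermal patch):
  [0→2]: (0.0+181.2)/2 × 2 = 181.2
  [2→8]: (181.2+171.6)/2 × 6 = 1058.4
  [8→12]: (171.6+124.3)/2 × 4 = 591.8
  Sum = 1831.4 µg/L·h
Tail: C_last/k_e = 124.3/0.085 = 1462.353
AUC_0→∞ (transdermal patch) = 1831.4 + 1462.353 = 3293.753 µg/L·h
F = (AUC_ev/D_ev)/(AUC_iv/D_iv) = (3293.753/600)/(1040/150) = 5.48959/6.93333 = 0.7918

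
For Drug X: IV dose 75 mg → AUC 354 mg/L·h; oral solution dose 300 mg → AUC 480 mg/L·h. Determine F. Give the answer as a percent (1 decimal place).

F = (AUC_ev / D_ev) / (AUC_iv / D_iv)
  = (480/300) / (354/75)
  = 1.6 / 4.72 = 0.3390
  = 33.90%

F = 33.9%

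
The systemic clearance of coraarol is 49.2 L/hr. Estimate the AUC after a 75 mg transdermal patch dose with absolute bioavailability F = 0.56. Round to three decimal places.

AUC = 0.854 mg/L·hr

AUC_0→∞ = F × Dose / CL
        = 0.56 × 75 / 49.2 = 0.853659 mg/L·hr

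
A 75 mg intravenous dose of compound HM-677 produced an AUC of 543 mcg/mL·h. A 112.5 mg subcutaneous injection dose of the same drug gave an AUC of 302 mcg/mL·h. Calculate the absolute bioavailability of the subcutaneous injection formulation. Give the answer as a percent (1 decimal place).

F = (AUC_ev / D_ev) / (AUC_iv / D_iv)
  = (302/112.5) / (543/75)
  = 2.68444 / 7.24 = 0.3708
  = 37.08%

F = 37.1%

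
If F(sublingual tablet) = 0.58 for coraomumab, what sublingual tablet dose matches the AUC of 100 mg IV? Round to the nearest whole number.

D_sublingual = 172 mg

For equal systemic exposure: F × D_ev = D_iv
D_ev = D_iv / F = 100 / 0.58 = 172.414 mg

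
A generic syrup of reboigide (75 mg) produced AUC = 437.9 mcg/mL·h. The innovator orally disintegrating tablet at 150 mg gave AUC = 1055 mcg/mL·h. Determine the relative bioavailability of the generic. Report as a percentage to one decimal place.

F_rel = 83.0%

F_rel = (AUC_test/D_test) / (AUC_ref/D_ref)
      = (437.9/75) / (1055/150)
      = 5.83867 / 7.03333 = 0.8301 = 83.01%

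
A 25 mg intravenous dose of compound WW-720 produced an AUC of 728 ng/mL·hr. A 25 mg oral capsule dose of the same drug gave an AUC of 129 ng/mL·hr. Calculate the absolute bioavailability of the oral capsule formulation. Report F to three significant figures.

F = 0.177

F = (AUC_ev / D_ev) / (AUC_iv / D_iv)
  = (129/25) / (728/25)
  = 5.16 / 29.12 = 0.1772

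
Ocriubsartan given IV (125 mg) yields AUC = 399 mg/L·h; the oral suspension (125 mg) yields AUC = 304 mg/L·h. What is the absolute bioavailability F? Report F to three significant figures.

F = 0.762

F = (AUC_ev / D_ev) / (AUC_iv / D_iv)
  = (304/125) / (399/125)
  = 2.432 / 3.192 = 0.7619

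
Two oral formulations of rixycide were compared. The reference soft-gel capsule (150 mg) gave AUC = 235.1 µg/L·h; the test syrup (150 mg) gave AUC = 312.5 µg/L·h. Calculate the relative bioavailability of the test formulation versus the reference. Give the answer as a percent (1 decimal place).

F_rel = (AUC_test/D_test) / (AUC_ref/D_ref)
      = (312.5/150) / (235.1/150)
      = 2.08333 / 1.56733 = 1.3292 = 132.92%

F_rel = 132.9%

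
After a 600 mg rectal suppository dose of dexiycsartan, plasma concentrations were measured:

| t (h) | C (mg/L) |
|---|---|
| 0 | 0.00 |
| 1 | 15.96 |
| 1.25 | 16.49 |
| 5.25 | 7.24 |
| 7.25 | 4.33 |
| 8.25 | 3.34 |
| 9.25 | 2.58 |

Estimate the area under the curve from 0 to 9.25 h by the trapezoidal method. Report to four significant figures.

AUC = 77.86 mg/L·h

Trapezoidal AUC_0→9.25:
  [0→1]: (0.00+15.96)/2 × 1 = 7.98
  [1→1.25]: (15.96+16.49)/2 × 0.25 = 4.05625
  [1.25→5.25]: (16.49+7.24)/2 × 4 = 47.46
  [5.25→7.25]: (7.24+4.33)/2 × 2 = 11.57
  [7.25→8.25]: (4.33+3.34)/2 × 1 = 3.835
  [8.25→9.25]: (3.34+2.58)/2 × 1 = 2.96
  Sum = 77.86125 mg/L·h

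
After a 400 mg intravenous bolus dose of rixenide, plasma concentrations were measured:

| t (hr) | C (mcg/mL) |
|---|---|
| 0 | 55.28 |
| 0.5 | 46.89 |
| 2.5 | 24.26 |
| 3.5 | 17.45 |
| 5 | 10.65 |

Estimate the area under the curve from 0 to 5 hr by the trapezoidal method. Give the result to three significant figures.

AUC = 139 mcg/mL·hr

Trapezoidal AUC_0→5:
  [0→0.5]: (55.28+46.89)/2 × 0.5 = 25.5425
  [0.5→2.5]: (46.89+24.26)/2 × 2 = 71.15
  [2.5→3.5]: (24.26+17.45)/2 × 1 = 20.855
  [3.5→5]: (17.45+10.65)/2 × 1.5 = 21.075
  Sum = 138.6225 mcg/mL·hr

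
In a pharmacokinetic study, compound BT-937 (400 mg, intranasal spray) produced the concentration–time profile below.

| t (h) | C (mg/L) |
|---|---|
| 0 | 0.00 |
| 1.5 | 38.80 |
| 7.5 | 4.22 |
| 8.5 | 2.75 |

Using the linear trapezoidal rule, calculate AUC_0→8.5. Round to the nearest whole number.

Trapezoidal AUC_0→8.5:
  [0→1.5]: (0.00+38.80)/2 × 1.5 = 29.1
  [1.5→7.5]: (38.80+4.22)/2 × 6 = 129.06
  [7.5→8.5]: (4.22+2.75)/2 × 1 = 3.485
  Sum = 161.645 mg/L·h

AUC = 162 mg/L·h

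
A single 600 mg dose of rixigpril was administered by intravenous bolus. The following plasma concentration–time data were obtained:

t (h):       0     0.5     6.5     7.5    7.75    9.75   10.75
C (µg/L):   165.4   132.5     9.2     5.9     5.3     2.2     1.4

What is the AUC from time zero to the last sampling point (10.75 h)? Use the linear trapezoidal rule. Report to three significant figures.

Trapezoidal AUC_0→10.75:
  [0→0.5]: (165.4+132.5)/2 × 0.5 = 74.475
  [0.5→6.5]: (132.5+9.2)/2 × 6 = 425.1
  [6.5→7.5]: (9.2+5.9)/2 × 1 = 7.55
  [7.5→7.75]: (5.9+5.3)/2 × 0.25 = 1.4
  [7.75→9.75]: (5.3+2.2)/2 × 2 = 7.5
  [9.75→10.75]: (2.2+1.4)/2 × 1 = 1.8
  Sum = 517.825 µg/L·h

AUC = 518 µg/L·h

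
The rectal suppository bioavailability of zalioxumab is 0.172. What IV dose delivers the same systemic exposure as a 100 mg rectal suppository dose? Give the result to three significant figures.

D_iv = 17.2 mg

Systemic exposure from an extravascular dose = F × D_ev, so the equivalent IV dose is F × D_ev.
D_iv = F × D_ev = 0.172 × 100 = 17.2 mg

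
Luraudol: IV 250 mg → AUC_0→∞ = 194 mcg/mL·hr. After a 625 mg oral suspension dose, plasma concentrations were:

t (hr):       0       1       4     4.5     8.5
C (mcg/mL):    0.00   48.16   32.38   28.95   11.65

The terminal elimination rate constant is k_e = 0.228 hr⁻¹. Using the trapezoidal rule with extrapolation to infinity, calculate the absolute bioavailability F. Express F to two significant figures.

F = 0.60

Trapezoidal AUC_0→8.5 (oral suspension):
  [0→1]: (0.00+48.16)/2 × 1 = 24.08
  [1→4]: (48.16+32.38)/2 × 3 = 120.81
  [4→4.5]: (32.38+28.95)/2 × 0.5 = 15.3325
  [4.5→8.5]: (28.95+11.65)/2 × 4 = 81.2
  Sum = 241.4225 mcg/mL·hr
Tail: C_last/k_e = 11.65/0.228 = 51.096
AUC_0→∞ (oral suspension) = 241.4225 + 51.096 = 292.5185 mcg/mL·hr
F = (AUC_ev/D_ev)/(AUC_iv/D_iv) = (292.5185/625)/(194/250) = 0.4680296/0.776 = 0.6031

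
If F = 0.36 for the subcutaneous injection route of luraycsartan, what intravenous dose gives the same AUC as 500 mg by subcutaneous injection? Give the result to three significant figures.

Systemic exposure from an extravascular dose = F × D_ev, so the equivalent IV dose is F × D_ev.
D_iv = F × D_ev = 0.36 × 500 = 180 mg

D_iv = 180 mg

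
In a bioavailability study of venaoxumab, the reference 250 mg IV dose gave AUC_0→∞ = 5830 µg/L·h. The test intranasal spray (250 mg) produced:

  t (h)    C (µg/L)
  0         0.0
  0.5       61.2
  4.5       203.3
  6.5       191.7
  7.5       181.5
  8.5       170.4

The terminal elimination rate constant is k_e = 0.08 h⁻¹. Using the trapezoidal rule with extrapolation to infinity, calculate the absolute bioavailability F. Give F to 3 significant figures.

F = 0.589

Trapezoidal AUC_0→8.5 (intranasal spray):
  [0→0.5]: (0.0+61.2)/2 × 0.5 = 15.3
  [0.5→4.5]: (61.2+203.3)/2 × 4 = 529.0
  [4.5→6.5]: (203.3+191.7)/2 × 2 = 395.0
  [6.5→7.5]: (191.7+181.5)/2 × 1 = 186.6
  [7.5→8.5]: (181.5+170.4)/2 × 1 = 175.95
  Sum = 1301.85 µg/L·h
Tail: C_last/k_e = 170.4/0.08 = 2130.000
AUC_0→∞ (intranasal spray) = 1301.85 + 2130.000 = 3431.85 µg/L·h
F = (AUC_ev/D_ev)/(AUC_iv/D_iv) = (3431.85/250)/(5830/250) = 13.7274/23.32 = 0.5887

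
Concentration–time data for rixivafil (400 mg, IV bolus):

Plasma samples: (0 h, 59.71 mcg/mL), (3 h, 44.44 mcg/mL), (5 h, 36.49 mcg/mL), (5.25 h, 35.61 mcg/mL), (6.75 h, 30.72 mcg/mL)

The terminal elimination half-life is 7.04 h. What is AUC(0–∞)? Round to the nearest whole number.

AUC = 608 mcg/mL·h

Trapezoidal AUC_0→6.75:
  [0→3]: (59.71+44.44)/2 × 3 = 156.225
  [3→5]: (44.44+36.49)/2 × 2 = 80.93
  [5→5.25]: (36.49+35.61)/2 × 0.25 = 9.0125
  [5.25→6.75]: (35.61+30.72)/2 × 1.5 = 49.7475
  Sum = 295.915 mcg/mL·h
k_e = ln2 / t½ = 0.693147 / 7.04 = 0.0985 h^-1
Extrapolated tail: C_last / k_e = 30.72 / 0.0985 = 311.878
AUC_0→∞ = 295.915 + 311.878 = 607.793 mcg/mL·h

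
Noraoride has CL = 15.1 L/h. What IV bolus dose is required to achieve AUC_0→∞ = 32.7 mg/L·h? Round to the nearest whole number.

Dose_iv = CL × AUC_0→∞
     = 15.1 × 32.7 = 493.77 mg

Dose = 494 mg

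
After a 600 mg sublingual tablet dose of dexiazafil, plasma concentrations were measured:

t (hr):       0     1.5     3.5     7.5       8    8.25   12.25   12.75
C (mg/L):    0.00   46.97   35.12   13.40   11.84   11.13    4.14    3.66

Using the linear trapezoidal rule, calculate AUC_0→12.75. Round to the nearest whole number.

Trapezoidal AUC_0→12.75:
  [0→1.5]: (0.00+46.97)/2 × 1.5 = 35.2275
  [1.5→3.5]: (46.97+35.12)/2 × 2 = 82.09
  [3.5→7.5]: (35.12+13.40)/2 × 4 = 97.04
  [7.5→8]: (13.40+11.84)/2 × 0.5 = 6.31
  [8→8.25]: (11.84+11.13)/2 × 0.25 = 2.87125
  [8.25→12.25]: (11.13+4.14)/2 × 4 = 30.54
  [12.25→12.75]: (4.14+3.66)/2 × 0.5 = 1.95
  Sum = 256.02875 mg/L·hr

AUC = 256 mg/L·hr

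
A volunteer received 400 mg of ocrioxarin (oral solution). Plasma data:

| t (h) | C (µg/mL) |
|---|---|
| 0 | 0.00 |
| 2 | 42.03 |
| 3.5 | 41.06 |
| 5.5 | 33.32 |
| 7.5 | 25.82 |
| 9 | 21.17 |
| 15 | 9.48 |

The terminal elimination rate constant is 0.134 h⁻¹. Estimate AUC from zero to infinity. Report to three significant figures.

Trapezoidal AUC_0→15:
  [0→2]: (0.00+42.03)/2 × 2 = 42.03
  [2→3.5]: (42.03+41.06)/2 × 1.5 = 62.3175
  [3.5→5.5]: (41.06+33.32)/2 × 2 = 74.38
  [5.5→7.5]: (33.32+25.82)/2 × 2 = 59.14
  [7.5→9]: (25.82+21.17)/2 × 1.5 = 35.2425
  [9→15]: (21.17+9.48)/2 × 6 = 91.95
  Sum = 365.06 µg/mL·h
Extrapolated tail: C_last / k_e = 9.48 / 0.134 = 70.746
AUC_0→∞ = 365.06 + 70.746 = 435.806 µg/mL·h

AUC = 436 µg/mL·h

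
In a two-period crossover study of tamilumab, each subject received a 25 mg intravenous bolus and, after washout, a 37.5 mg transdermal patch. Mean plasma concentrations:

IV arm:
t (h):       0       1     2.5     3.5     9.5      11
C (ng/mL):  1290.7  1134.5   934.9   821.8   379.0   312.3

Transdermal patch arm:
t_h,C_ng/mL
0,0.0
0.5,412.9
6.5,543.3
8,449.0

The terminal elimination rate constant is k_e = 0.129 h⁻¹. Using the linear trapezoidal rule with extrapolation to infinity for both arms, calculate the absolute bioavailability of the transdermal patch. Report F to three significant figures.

F = 0.471

Trapezoidal AUC_0→11 (IV):
  [0→1]: (1290.7+1134.5)/2 × 1 = 1212.6
  [1→2.5]: (1134.5+934.9)/2 × 1.5 = 1552.05
  [2.5→3.5]: (934.9+821.8)/2 × 1 = 878.35
  [3.5→9.5]: (821.8+379.0)/2 × 6 = 3602.4
  [9.5→11]: (379.0+312.3)/2 × 1.5 = 518.475
  Sum = 7763.875 ng/mL·h
IV tail: 312.3/0.129 = 2420.930; AUC_iv,0→∞ = 7763.875 + 2420.930 = 10184.805 ng/mL·h
Trapezoidal AUC_0→8 (transdermal patch):
  [0→0.5]: (0.0+412.9)/2 × 0.5 = 103.225
  [0.5→6.5]: (412.9+543.3)/2 × 6 = 2868.6
  [6.5→8]: (543.3+449.0)/2 × 1.5 = 744.225
  Sum = 3716.05 ng/mL·h
transdermal patch tail: 449.0/0.129 = 3480.620; AUC_ev,0→∞ = 3716.05 + 3480.620 = 7196.67 ng/mL·h
F = (AUC_ev/D_ev)/(AUC_iv/D_iv) = (7196.67/37.5)/(10184.805/25) = 191.9112/407.3922 = 0.4711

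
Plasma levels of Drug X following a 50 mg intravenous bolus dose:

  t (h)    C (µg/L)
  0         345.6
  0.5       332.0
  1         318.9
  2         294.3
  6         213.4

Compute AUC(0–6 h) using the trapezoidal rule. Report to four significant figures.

AUC = 1654 µg/L·h

Trapezoidal AUC_0→6:
  [0→0.5]: (345.6+332.0)/2 × 0.5 = 169.4
  [0.5→1]: (332.0+318.9)/2 × 0.5 = 162.725
  [1→2]: (318.9+294.3)/2 × 1 = 306.6
  [2→6]: (294.3+213.4)/2 × 4 = 1015.4
  Sum = 1654.125 µg/L·h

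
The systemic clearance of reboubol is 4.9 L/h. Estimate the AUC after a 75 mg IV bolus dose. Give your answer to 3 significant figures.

AUC = 15.3 mg/L·h

AUC_0→∞ = Dose_iv / CL
        = 75 / 4.9 = 15.3061 mg/L·h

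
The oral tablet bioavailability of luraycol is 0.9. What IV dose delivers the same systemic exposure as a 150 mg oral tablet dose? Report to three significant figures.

Systemic exposure from an extravascular dose = F × D_ev, so the equivalent IV dose is F × D_ev.
D_iv = F × D_ev = 0.9 × 150 = 135 mg

D_iv = 135 mg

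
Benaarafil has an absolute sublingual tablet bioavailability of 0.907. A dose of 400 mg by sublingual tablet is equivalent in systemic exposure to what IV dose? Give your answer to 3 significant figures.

Systemic exposure from an extravascular dose = F × D_ev, so the equivalent IV dose is F × D_ev.
D_iv = F × D_ev = 0.907 × 400 = 362.8 mg

D_iv = 363 mg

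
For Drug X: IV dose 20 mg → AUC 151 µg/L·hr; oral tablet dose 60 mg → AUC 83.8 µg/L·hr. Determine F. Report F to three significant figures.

F = (AUC_ev / D_ev) / (AUC_iv / D_iv)
  = (83.8/60) / (151/20)
  = 1.39667 / 7.55 = 0.1850

F = 0.185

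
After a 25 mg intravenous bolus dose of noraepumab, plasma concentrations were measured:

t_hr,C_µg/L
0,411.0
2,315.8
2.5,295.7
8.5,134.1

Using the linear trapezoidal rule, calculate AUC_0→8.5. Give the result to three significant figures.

Trapezoidal AUC_0→8.5:
  [0→2]: (411.0+315.8)/2 × 2 = 726.8
  [2→2.5]: (315.8+295.7)/2 × 0.5 = 152.875
  [2.5→8.5]: (295.7+134.1)/2 × 6 = 1289.4
  Sum = 2169.075 µg/L·hr

AUC = 2170 µg/L·hr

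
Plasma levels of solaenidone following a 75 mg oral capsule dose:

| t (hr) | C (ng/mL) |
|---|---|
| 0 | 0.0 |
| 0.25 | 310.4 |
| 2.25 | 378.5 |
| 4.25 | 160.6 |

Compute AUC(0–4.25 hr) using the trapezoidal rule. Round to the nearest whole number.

AUC = 1267 ng/mL·hr

Trapezoidal AUC_0→4.25:
  [0→0.25]: (0.0+310.4)/2 × 0.25 = 38.8
  [0.25→2.25]: (310.4+378.5)/2 × 2 = 688.9
  [2.25→4.25]: (378.5+160.6)/2 × 2 = 539.1
  Sum = 1266.8 ng/mL·hr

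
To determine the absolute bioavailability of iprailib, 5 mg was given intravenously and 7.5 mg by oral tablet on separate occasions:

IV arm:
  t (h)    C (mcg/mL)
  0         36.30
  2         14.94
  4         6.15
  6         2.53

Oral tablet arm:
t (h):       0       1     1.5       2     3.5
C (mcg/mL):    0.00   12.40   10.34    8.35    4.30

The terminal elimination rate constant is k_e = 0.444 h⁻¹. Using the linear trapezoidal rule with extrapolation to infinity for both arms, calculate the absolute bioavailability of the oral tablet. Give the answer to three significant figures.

F = 0.275

Trapezoidal AUC_0→6 (IV):
  [0→2]: (36.30+14.94)/2 × 2 = 51.24
  [2→4]: (14.94+6.15)/2 × 2 = 21.09
  [4→6]: (6.15+2.53)/2 × 2 = 8.68
  Sum = 81.01 mcg/mL·h
IV tail: 2.53/0.444 = 5.698; AUC_iv,0→∞ = 81.01 + 5.698 = 86.708 mcg/mL·h
Trapezoidal AUC_0→3.5 (oral tablet):
  [0→1]: (0.00+12.40)/2 × 1 = 6.2
  [1→1.5]: (12.40+10.34)/2 × 0.5 = 5.685
  [1.5→2]: (10.34+8.35)/2 × 0.5 = 4.6725
  [2→3.5]: (8.35+4.30)/2 × 1.5 = 9.4875
  Sum = 26.045 mcg/mL·h
oral tablet tail: 4.30/0.444 = 9.685; AUC_ev,0→∞ = 26.045 + 9.685 = 35.73 mcg/mL·h
F = (AUC_ev/D_ev)/(AUC_iv/D_iv) = (35.73/7.5)/(86.708/5) = 4.764/17.3416 = 0.2747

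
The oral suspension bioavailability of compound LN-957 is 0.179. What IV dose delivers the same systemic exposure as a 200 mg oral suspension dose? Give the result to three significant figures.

D_iv = 35.8 mg

Systemic exposure from an extravascular dose = F × D_ev, so the equivalent IV dose is F × D_ev.
D_iv = F × D_ev = 0.179 × 200 = 35.8 mg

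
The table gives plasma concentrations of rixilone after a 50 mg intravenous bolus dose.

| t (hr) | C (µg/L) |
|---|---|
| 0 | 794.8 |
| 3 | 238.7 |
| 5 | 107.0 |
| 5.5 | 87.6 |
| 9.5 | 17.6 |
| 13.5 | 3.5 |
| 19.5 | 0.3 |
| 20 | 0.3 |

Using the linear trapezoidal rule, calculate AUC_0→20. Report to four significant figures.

AUC = 2209 µg/L·hr

Trapezoidal AUC_0→20:
  [0→3]: (794.8+238.7)/2 × 3 = 1550.25
  [3→5]: (238.7+107.0)/2 × 2 = 345.7
  [5→5.5]: (107.0+87.6)/2 × 0.5 = 48.65
  [5.5→9.5]: (87.6+17.6)/2 × 4 = 210.4
  [9.5→13.5]: (17.6+3.5)/2 × 4 = 42.2
  [13.5→19.5]: (3.5+0.3)/2 × 6 = 11.4
  [19.5→20]: (0.3+0.3)/2 × 0.5 = 0.15
  Sum = 2208.75 µg/L·hr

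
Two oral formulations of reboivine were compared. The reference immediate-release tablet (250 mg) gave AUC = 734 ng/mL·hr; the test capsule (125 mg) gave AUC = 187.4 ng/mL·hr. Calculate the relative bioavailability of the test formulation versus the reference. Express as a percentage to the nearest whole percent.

F_rel = (AUC_test/D_test) / (AUC_ref/D_ref)
      = (187.4/125) / (734/250)
      = 1.4992 / 2.936 = 0.5106 = 51.06%

F_rel = 51%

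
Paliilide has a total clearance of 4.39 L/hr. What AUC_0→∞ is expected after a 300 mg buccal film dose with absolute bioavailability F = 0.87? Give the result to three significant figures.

AUC_0→∞ = F × Dose / CL
        = 0.87 × 300 / 4.39 = 59.4533 mg/L·hr

AUC = 59.5 mg/L·hr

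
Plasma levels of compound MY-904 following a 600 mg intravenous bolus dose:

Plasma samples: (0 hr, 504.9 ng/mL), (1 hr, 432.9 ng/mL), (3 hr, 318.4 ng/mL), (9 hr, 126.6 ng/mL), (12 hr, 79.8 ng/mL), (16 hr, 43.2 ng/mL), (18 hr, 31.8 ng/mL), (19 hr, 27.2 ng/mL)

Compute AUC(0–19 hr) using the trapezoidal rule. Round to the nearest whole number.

AUC = 3215 ng/mL·hr

Trapezoidal AUC_0→19:
  [0→1]: (504.9+432.9)/2 × 1 = 468.9
  [1→3]: (432.9+318.4)/2 × 2 = 751.3
  [3→9]: (318.4+126.6)/2 × 6 = 1335.0
  [9→12]: (126.6+79.8)/2 × 3 = 309.6
  [12→16]: (79.8+43.2)/2 × 4 = 246.0
  [16→18]: (43.2+31.8)/2 × 2 = 75.0
  [18→19]: (31.8+27.2)/2 × 1 = 29.5
  Sum = 3215.3 ng/mL·hr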